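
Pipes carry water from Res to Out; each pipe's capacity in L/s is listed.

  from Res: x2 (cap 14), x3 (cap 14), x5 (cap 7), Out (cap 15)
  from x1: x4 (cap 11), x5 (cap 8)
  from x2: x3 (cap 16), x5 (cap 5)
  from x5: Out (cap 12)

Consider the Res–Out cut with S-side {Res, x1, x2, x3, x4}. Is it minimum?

No — its capacity is 35, but the minimum cut has capacity 27.

Given cut capacity: 7 + 15 + 8 + 5 = 35.
Augment Res→Out: bottleneck 15, flow now 15.
Augment Res→x5→Out: bottleneck 7, flow now 22.
Augment Res→x2→x5→Out: bottleneck 5, flow now 27.
No augmenting path remains; maximum flow = 27.
In the residual graph, reachable from Res: {Res, x2, x3}.
Min-cut edges: Res→x5 (7), Res→Out (15), x2→x5 (5); capacity 7 + 15 + 5 = 27.
Cut capacity 35 exceeds the max flow 27, so it is not minimum.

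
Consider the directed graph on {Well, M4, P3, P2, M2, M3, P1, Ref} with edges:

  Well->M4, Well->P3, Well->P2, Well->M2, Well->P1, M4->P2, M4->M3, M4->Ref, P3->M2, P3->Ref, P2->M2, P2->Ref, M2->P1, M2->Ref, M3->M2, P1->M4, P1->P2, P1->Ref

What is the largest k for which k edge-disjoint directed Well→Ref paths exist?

5

Assign every edge capacity 1; by Menger, the answer equals the max flow.
Path Well→M4→Ref (+1); total 1.
Path Well→P3→Ref (+1); total 2.
Path Well→P2→Ref (+1); total 3.
Path Well→M2→Ref (+1); total 4.
Path Well→P1→Ref (+1); total 5.
No residual Well→Ref path; max flow = 5.
Certifying cut of size 5: {Well→M2, Well→M4, Well→P1, Well→P2, Well→P3}.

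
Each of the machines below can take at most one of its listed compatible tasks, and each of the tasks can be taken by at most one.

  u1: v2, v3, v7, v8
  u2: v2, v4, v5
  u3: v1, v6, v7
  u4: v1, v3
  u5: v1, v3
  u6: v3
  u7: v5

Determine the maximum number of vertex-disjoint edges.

Unit-capacity flow: source→left, listed edges, right→sink; max matching = max flow.
Augmenting path u1→v2 (+1); matched 1.
Augmenting path u2→v4 (+1); matched 2.
Augmenting path u3→v1 (+1); matched 3.
Augmenting path u4→v3 (+1); matched 4.
Augmenting path u7→v5 (+1); matched 5.
Augmenting path u5→v1→u3→v6 (+1); matched 6.
No augmenting path remains; maximum matching = 6.
König certificate: {u1, u2, u3, u7, v1, v3} is a vertex cover of size 6 (every listed pair touches it), so no matching can be larger.

6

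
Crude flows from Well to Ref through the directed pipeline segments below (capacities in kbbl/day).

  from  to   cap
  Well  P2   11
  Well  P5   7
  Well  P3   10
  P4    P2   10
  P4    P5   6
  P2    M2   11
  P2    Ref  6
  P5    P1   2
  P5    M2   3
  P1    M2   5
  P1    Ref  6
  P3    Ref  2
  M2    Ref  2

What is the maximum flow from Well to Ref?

12

Augment Well→P2→Ref: bottleneck 6, flow now 6.
Augment Well→P3→Ref: bottleneck 2, flow now 8.
Augment Well→P2→M2→Ref: bottleneck 2, flow now 10.
Augment Well→P5→P1→Ref: bottleneck 2, flow now 12.
No augmenting path remains; maximum flow = 12.
In the residual graph, reachable from Well: {Well, P2, P5, P3, M2}.
Min-cut edges: P2→Ref (6), P5→P1 (2), P3→Ref (2), M2→Ref (2); capacity 6 + 2 + 2 + 2 = 12.
This cut is saturated, so no flow can exceed 12.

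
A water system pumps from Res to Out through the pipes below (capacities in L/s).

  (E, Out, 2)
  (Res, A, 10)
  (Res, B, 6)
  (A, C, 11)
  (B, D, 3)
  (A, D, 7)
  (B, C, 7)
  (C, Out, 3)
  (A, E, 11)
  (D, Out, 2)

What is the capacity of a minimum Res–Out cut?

Augment Res→A→C→Out: bottleneck 3, flow now 3.
Augment Res→A→D→Out: bottleneck 2, flow now 5.
Augment Res→A→E→Out: bottleneck 2, flow now 7.
No augmenting path remains; maximum flow = 7.
By max-flow min-cut, the minimum cut capacity equals the max flow.
In the residual graph, reachable from Res: {Res, A, B, C, D, E}.
Min-cut edges: C→Out (3), D→Out (2), E→Out (2); capacity 3 + 2 + 2 = 7.

7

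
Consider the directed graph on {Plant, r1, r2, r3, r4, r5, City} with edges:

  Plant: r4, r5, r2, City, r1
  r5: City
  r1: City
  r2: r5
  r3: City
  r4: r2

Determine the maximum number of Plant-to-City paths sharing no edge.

3

Assign every edge capacity 1; by Menger, the answer equals the max flow.
Path Plant→City (+1); total 1.
Path Plant→r1→City (+1); total 2.
Path Plant→r5→City (+1); total 3.
No residual Plant→City path; max flow = 3.
Certifying cut of size 3: {Plant→City, Plant→r1, r5→City}.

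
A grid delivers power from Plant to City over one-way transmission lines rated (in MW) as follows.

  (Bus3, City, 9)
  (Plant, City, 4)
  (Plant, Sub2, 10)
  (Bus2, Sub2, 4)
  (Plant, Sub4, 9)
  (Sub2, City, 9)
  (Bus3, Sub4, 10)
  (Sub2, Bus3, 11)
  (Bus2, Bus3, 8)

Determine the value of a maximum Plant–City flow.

14

Augment Plant→City: bottleneck 4, flow now 4.
Augment Plant→Sub2→City: bottleneck 9, flow now 13.
Augment Plant→Sub2→Bus3→City: bottleneck 1, flow now 14.
No augmenting path remains; maximum flow = 14.
In the residual graph, reachable from Plant: {Plant, Sub4}.
Min-cut edges: Plant→Sub2 (10), Plant→City (4); capacity 10 + 4 = 14.
This cut is saturated, so no flow can exceed 14.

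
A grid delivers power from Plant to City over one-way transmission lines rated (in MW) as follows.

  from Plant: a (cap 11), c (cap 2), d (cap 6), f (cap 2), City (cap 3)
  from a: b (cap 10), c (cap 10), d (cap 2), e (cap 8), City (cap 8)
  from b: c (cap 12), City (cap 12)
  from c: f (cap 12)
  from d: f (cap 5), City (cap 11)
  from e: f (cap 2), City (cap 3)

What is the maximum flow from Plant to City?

Augment Plant→City: bottleneck 3, flow now 3.
Augment Plant→a→City: bottleneck 8, flow now 11.
Augment Plant→d→City: bottleneck 6, flow now 17.
Augment Plant→a→b→City: bottleneck 3, flow now 20.
No augmenting path remains; maximum flow = 20.
In the residual graph, reachable from Plant: {Plant, c, f}.
Min-cut edges: Plant→a (11), Plant→d (6), Plant→City (3); capacity 11 + 6 + 3 = 20.
This cut is saturated, so no flow can exceed 20.

20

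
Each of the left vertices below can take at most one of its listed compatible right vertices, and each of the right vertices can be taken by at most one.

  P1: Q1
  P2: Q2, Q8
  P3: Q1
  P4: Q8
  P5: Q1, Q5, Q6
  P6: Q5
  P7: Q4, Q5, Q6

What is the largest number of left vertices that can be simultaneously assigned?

Unit-capacity flow: source→left, listed edges, right→sink; max matching = max flow.
Augmenting path P1→Q1 (+1); matched 1.
Augmenting path P2→Q2 (+1); matched 2.
Augmenting path P4→Q8 (+1); matched 3.
Augmenting path P5→Q5 (+1); matched 4.
Augmenting path P7→Q4 (+1); matched 5.
Augmenting path P6→Q5→P5→Q6 (+1); matched 6.
No augmenting path remains; maximum matching = 6.
König certificate: {P2, P4, P5, P6, P7, Q1} is a vertex cover of size 6 (every listed pair touches it), so no matching can be larger.

6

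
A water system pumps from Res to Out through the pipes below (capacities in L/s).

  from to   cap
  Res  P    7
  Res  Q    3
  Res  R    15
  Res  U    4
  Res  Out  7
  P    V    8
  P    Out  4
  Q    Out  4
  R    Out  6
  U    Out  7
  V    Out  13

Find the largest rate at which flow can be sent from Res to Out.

27

Augment Res→Out: bottleneck 7, flow now 7.
Augment Res→P→Out: bottleneck 4, flow now 11.
Augment Res→Q→Out: bottleneck 3, flow now 14.
Augment Res→R→Out: bottleneck 6, flow now 20.
Augment Res→U→Out: bottleneck 4, flow now 24.
Augment Res→P→V→Out: bottleneck 3, flow now 27.
No augmenting path remains; maximum flow = 27.
In the residual graph, reachable from Res: {Res, R}.
Min-cut edges: Res→P (7), Res→Q (3), Res→U (4), Res→Out (7), R→Out (6); capacity 7 + 3 + 4 + 7 + 6 = 27.
This cut is saturated, so no flow can exceed 27.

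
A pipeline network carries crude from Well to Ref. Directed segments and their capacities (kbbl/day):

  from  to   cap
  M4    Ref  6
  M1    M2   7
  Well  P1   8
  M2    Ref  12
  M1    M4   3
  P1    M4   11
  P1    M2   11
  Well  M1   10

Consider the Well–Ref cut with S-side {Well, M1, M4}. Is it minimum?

No — its capacity is 21, but the minimum cut has capacity 18.

Given cut capacity: 8 + 7 + 6 = 21.
Augment Well→M1→M4→Ref: bottleneck 3, flow now 3.
Augment Well→M1→M2→Ref: bottleneck 7, flow now 10.
Augment Well→P1→M4→Ref: bottleneck 3, flow now 13.
Augment Well→P1→M2→Ref: bottleneck 5, flow now 18.
No augmenting path remains; maximum flow = 18.
In the residual graph, reachable from Well: {Well}.
Min-cut edges: Well→M1 (10), Well→P1 (8); capacity 10 + 8 = 18.
Cut capacity 21 exceeds the max flow 18, so it is not minimum.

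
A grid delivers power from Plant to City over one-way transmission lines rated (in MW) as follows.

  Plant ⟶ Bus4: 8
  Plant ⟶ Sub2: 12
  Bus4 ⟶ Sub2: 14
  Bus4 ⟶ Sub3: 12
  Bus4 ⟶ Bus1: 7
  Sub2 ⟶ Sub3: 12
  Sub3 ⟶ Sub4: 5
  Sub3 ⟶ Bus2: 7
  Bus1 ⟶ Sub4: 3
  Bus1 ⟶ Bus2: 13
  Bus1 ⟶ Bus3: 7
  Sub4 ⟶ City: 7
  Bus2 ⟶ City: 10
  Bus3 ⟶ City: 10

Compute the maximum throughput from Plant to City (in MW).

Augment Plant→Bus4→Sub3→Sub4→City: bottleneck 5, flow now 5.
Augment Plant→Bus4→Sub3→Bus2→City: bottleneck 3, flow now 8.
Augment Plant→Sub2→Sub3→Bus2→City: bottleneck 4, flow now 12.
Augment Plant→Sub2→Sub3→Bus4→Bus1→Sub4→City: bottleneck 2, flow now 14. (uses reverse residual edge)
Augment Plant→Sub2→Sub3→Bus4→Bus1→Bus2→City: bottleneck 3, flow now 17. (uses reverse residual edge)
Augment Plant→Sub2→Sub3→Bus4→Bus1→Bus3→City: bottleneck 2, flow now 19. (uses reverse residual edge)
No augmenting path remains; maximum flow = 19.
In the residual graph, reachable from Plant: {Plant, Bus4, Sub2, Sub3}.
Min-cut edges: Bus4→Bus1 (7), Sub3→Sub4 (5), Sub3→Bus2 (7); capacity 7 + 5 + 7 = 19.
This cut is saturated, so no flow can exceed 19.

19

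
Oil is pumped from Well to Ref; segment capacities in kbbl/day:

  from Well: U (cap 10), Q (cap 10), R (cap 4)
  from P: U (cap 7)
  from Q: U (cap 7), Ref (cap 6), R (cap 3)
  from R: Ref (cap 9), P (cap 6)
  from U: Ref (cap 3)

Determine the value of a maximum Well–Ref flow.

16

Augment Well→Q→Ref: bottleneck 6, flow now 6.
Augment Well→R→Ref: bottleneck 4, flow now 10.
Augment Well→U→Ref: bottleneck 3, flow now 13.
Augment Well→Q→R→Ref: bottleneck 3, flow now 16.
No augmenting path remains; maximum flow = 16.
In the residual graph, reachable from Well: {Well, Q, U}.
Min-cut edges: Well→R (4), Q→R (3), Q→Ref (6), U→Ref (3); capacity 4 + 3 + 6 + 3 = 16.
This cut is saturated, so no flow can exceed 16.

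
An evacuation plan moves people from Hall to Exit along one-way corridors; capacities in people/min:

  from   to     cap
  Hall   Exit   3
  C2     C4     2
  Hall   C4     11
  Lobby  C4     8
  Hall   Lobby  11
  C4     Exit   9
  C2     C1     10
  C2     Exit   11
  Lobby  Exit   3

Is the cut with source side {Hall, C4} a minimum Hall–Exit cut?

Given cut capacity: 11 + 3 + 9 = 23.
Augment Hall→Exit: bottleneck 3, flow now 3.
Augment Hall→Lobby→Exit: bottleneck 3, flow now 6.
Augment Hall→C4→Exit: bottleneck 9, flow now 15.
No augmenting path remains; maximum flow = 15.
In the residual graph, reachable from Hall: {Hall, Lobby, C4}.
Min-cut edges: Hall→Exit (3), Lobby→Exit (3), C4→Exit (9); capacity 3 + 3 + 9 = 15.
Cut capacity 23 exceeds the max flow 15, so it is not minimum.

No — its capacity is 23, but the minimum cut has capacity 15.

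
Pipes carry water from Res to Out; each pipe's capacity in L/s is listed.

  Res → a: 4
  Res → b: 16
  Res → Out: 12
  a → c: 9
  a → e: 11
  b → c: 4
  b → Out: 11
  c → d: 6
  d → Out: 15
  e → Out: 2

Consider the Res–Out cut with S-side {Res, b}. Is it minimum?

Yes — it is a minimum cut (capacity 31).

Given cut capacity: 4 + 12 + 4 + 11 = 31.
Augment Res→Out: bottleneck 12, flow now 12.
Augment Res→b→Out: bottleneck 11, flow now 23.
Augment Res→a→e→Out: bottleneck 2, flow now 25.
Augment Res→a→c→d→Out: bottleneck 2, flow now 27.
Augment Res→b→c→d→Out: bottleneck 4, flow now 31.
No augmenting path remains; maximum flow = 31.
Cut capacity 31 equals the max flow, so it is a minimum cut.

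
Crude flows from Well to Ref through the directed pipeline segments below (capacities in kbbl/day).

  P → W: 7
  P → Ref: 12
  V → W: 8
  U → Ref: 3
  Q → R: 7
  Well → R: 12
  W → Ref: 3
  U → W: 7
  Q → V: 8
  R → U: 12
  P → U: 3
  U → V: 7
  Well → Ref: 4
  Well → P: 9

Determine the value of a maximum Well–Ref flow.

19

Augment Well→Ref: bottleneck 4, flow now 4.
Augment Well→P→Ref: bottleneck 9, flow now 13.
Augment Well→R→U→Ref: bottleneck 3, flow now 16.
Augment Well→R→U→W→Ref: bottleneck 3, flow now 19.
No augmenting path remains; maximum flow = 19.
In the residual graph, reachable from Well: {Well, R, U, V, W}.
Min-cut edges: Well→P (9), Well→Ref (4), U→Ref (3), W→Ref (3); capacity 9 + 4 + 3 + 3 = 19.
This cut is saturated, so no flow can exceed 19.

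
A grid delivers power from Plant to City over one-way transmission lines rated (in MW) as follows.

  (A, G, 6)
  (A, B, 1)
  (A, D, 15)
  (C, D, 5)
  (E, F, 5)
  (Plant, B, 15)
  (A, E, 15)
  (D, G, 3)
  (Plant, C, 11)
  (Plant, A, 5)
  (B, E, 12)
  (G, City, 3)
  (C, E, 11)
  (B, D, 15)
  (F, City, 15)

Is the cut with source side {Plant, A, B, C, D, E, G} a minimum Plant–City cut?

Given cut capacity: 5 + 3 = 8.
Augment Plant→A→G→City: bottleneck 3, flow now 3.
Augment Plant→A→E→F→City: bottleneck 2, flow now 5.
Augment Plant→B→E→F→City: bottleneck 3, flow now 8.
No augmenting path remains; maximum flow = 8.
Cut capacity 8 equals the max flow, so it is a minimum cut.

Yes — it is a minimum cut (capacity 8).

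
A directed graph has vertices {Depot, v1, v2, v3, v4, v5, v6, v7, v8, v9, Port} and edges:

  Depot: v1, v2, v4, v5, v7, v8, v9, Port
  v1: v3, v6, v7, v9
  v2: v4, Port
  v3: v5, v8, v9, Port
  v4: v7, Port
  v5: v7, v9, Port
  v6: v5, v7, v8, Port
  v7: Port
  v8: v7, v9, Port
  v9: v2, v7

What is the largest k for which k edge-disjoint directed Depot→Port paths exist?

Assign every edge capacity 1; by Menger, the answer equals the max flow.
Path Depot→Port (+1); total 1.
Path Depot→v2→Port (+1); total 2.
Path Depot→v4→Port (+1); total 3.
Path Depot→v5→Port (+1); total 4.
Path Depot→v7→Port (+1); total 5.
Path Depot→v8→Port (+1); total 6.
Path Depot→v1→v3→Port (+1); total 7.
No residual Depot→Port path; max flow = 7.
Certifying cut of size 7: {Depot→Port, Depot→v1, Depot→v5, Depot→v8, v2→Port, v4→Port, v7→Port}.

7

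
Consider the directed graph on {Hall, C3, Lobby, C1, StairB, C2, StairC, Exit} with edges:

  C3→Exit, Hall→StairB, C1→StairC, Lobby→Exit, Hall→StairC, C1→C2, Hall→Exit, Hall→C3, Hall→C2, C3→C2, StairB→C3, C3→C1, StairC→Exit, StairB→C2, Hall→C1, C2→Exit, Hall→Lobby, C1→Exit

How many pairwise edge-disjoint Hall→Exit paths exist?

6

Assign every edge capacity 1; by Menger, the answer equals the max flow.
Path Hall→Exit (+1); total 1.
Path Hall→C3→Exit (+1); total 2.
Path Hall→Lobby→Exit (+1); total 3.
Path Hall→C1→Exit (+1); total 4.
Path Hall→C2→Exit (+1); total 5.
Path Hall→StairC→Exit (+1); total 6.
No residual Hall→Exit path; max flow = 6.
Certifying cut of size 6: {C1→Exit, C2→Exit, C3→Exit, Hall→Exit, Hall→Lobby, StairC→Exit}.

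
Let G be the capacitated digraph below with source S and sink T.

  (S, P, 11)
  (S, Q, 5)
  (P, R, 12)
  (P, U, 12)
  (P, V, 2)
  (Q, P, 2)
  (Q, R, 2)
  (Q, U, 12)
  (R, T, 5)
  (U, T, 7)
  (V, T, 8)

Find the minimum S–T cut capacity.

Augment S→P→R→T: bottleneck 5, flow now 5.
Augment S→P→U→T: bottleneck 6, flow now 11.
Augment S→Q→U→T: bottleneck 1, flow now 12.
Augment S→Q→P→V→T: bottleneck 2, flow now 14.
No augmenting path remains; maximum flow = 14.
By max-flow min-cut, the minimum cut capacity equals the max flow.
In the residual graph, reachable from S: {S, P, Q, R, U}.
Min-cut edges: P→V (2), R→T (5), U→T (7); capacity 2 + 5 + 7 = 14.

14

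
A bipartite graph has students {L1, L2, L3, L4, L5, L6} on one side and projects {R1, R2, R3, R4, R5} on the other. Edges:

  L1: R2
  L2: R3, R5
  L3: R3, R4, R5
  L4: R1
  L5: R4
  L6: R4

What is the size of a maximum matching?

5

Unit-capacity flow: source→left, listed edges, right→sink; max matching = max flow.
Augmenting path L1→R2 (+1); matched 1.
Augmenting path L2→R3 (+1); matched 2.
Augmenting path L3→R4 (+1); matched 3.
Augmenting path L4→R1 (+1); matched 4.
Augmenting path L5→R4→L3→R5 (+1); matched 5.
No augmenting path remains; maximum matching = 5.
König certificate: {L1, L2, L3, L4, R4} is a vertex cover of size 5 (every listed pair touches it), so no matching can be larger.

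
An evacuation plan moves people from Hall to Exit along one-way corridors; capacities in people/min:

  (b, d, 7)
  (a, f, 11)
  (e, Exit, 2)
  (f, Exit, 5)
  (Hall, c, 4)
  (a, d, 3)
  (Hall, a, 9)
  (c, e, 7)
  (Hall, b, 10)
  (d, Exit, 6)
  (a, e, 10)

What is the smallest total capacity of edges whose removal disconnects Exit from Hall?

Augment Hall→a→d→Exit: bottleneck 3, flow now 3.
Augment Hall→a→e→Exit: bottleneck 2, flow now 5.
Augment Hall→a→f→Exit: bottleneck 4, flow now 9.
Augment Hall→b→d→Exit: bottleneck 3, flow now 12.
Augment Hall→b→d→a→f→Exit: bottleneck 1, flow now 13. (uses reverse residual edge)
No augmenting path remains; maximum flow = 13.
By max-flow min-cut, the minimum cut capacity equals the max flow.
In the residual graph, reachable from Hall: {Hall, a, b, c, d, e, f}.
Min-cut edges: d→Exit (6), e→Exit (2), f→Exit (5); capacity 6 + 2 + 5 = 13.

13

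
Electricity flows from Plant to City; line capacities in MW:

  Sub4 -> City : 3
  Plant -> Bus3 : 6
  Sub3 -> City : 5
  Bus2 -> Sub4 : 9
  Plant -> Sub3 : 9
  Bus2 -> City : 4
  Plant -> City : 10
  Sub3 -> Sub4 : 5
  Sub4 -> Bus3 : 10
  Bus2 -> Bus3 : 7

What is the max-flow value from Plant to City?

18

Augment Plant→City: bottleneck 10, flow now 10.
Augment Plant→Sub3→City: bottleneck 5, flow now 15.
Augment Plant→Sub3→Sub4→City: bottleneck 3, flow now 18.
No augmenting path remains; maximum flow = 18.
In the residual graph, reachable from Plant: {Plant, Sub3, Sub4, Bus3}.
Min-cut edges: Plant→City (10), Sub3→City (5), Sub4→City (3); capacity 10 + 5 + 3 = 18.
This cut is saturated, so no flow can exceed 18.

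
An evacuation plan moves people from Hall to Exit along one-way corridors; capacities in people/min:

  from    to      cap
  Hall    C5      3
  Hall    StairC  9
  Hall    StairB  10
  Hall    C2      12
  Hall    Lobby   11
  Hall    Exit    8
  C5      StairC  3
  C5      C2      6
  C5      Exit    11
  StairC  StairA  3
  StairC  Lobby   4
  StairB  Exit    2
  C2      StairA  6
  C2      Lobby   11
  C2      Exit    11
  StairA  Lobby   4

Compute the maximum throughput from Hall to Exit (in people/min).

Augment Hall→Exit: bottleneck 8, flow now 8.
Augment Hall→C5→Exit: bottleneck 3, flow now 11.
Augment Hall→StairB→Exit: bottleneck 2, flow now 13.
Augment Hall→C2→Exit: bottleneck 11, flow now 24.
No augmenting path remains; maximum flow = 24.
In the residual graph, reachable from Hall: {Hall, StairC, StairB, C2, StairA, Lobby}.
Min-cut edges: Hall→C5 (3), Hall→Exit (8), StairB→Exit (2), C2→Exit (11); capacity 3 + 8 + 2 + 11 = 24.
This cut is saturated, so no flow can exceed 24.

24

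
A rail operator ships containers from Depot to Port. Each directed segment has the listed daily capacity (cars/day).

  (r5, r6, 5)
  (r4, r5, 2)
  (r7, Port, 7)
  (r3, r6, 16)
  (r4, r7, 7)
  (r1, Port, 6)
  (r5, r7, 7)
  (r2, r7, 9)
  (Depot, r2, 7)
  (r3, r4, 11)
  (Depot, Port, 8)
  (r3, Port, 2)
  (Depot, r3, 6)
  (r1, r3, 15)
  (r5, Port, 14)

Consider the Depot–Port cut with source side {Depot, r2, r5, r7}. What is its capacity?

40

Edges leaving {Depot, r2, r5, r7}: Depot→r3 (6), Depot→Port (8), r5→r6 (5), r5→Port (14), r7→Port (7).
Cut capacity = 6 + 8 + 5 + 14 + 7 = 40.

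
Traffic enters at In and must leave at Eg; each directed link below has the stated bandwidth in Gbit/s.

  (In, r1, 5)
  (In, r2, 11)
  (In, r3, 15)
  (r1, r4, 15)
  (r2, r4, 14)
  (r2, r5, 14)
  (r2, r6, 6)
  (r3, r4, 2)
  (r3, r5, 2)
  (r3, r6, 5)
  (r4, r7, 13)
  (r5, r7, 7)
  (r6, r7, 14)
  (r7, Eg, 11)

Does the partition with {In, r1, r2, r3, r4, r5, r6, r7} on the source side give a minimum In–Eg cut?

Yes — it is a minimum cut (capacity 11).

Given cut capacity: 11 = 11.
Augment In→r1→r4→r7→Eg: bottleneck 5, flow now 5.
Augment In→r2→r4→r7→Eg: bottleneck 6, flow now 11.
No augmenting path remains; maximum flow = 11.
Cut capacity 11 equals the max flow, so it is a minimum cut.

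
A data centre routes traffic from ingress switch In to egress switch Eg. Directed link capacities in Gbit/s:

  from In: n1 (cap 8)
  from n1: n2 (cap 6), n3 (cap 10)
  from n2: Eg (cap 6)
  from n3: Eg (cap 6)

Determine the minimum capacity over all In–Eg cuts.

8

Augment In→n1→n2→Eg: bottleneck 6, flow now 6.
Augment In→n1→n3→Eg: bottleneck 2, flow now 8.
No augmenting path remains; maximum flow = 8.
By max-flow min-cut, the minimum cut capacity equals the max flow.
In the residual graph, reachable from In: {In}.
Min-cut edges: In→n1 (8); capacity 8 = 8.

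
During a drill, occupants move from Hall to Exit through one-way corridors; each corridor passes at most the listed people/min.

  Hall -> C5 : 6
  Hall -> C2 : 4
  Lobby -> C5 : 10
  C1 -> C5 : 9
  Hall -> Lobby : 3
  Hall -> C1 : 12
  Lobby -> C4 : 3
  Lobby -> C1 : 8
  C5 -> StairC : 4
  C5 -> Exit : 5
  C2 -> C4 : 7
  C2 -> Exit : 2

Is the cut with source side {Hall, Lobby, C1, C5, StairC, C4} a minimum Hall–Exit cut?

No — its capacity is 9, but the minimum cut has capacity 7.

Given cut capacity: 4 + 5 = 9.
Augment Hall→C2→Exit: bottleneck 2, flow now 2.
Augment Hall→C5→Exit: bottleneck 5, flow now 7.
No augmenting path remains; maximum flow = 7.
In the residual graph, reachable from Hall: {Hall, C2, Lobby, C1, C5, StairC, C4}.
Min-cut edges: C2→Exit (2), C5→Exit (5); capacity 2 + 5 = 7.
Cut capacity 9 exceeds the max flow 7, so it is not minimum.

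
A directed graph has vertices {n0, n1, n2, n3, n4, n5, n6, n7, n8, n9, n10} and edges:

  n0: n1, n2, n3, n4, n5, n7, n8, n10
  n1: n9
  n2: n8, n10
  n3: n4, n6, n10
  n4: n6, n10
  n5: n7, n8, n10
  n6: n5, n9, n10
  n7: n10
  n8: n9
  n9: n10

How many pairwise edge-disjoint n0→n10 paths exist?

Assign every edge capacity 1; by Menger, the answer equals the max flow.
Path n0→n10 (+1); total 1.
Path n0→n2→n10 (+1); total 2.
Path n0→n3→n10 (+1); total 3.
Path n0→n4→n10 (+1); total 4.
Path n0→n5→n10 (+1); total 5.
Path n0→n7→n10 (+1); total 6.
Path n0→n1→n9→n10 (+1); total 7.
No residual n0→n10 path; max flow = 7.
Certifying cut of size 7: {n0→n10, n0→n2, n0→n3, n0→n4, n0→n5, n0→n7, n9→n10}.

7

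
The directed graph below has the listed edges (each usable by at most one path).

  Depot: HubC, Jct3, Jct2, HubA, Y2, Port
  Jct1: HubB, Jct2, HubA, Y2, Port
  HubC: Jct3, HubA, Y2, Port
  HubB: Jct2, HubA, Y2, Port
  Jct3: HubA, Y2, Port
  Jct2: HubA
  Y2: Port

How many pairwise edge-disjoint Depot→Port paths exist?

4

Assign every edge capacity 1; by Menger, the answer equals the max flow.
Path Depot→Port (+1); total 1.
Path Depot→HubC→Port (+1); total 2.
Path Depot→Jct3→Port (+1); total 3.
Path Depot→Y2→Port (+1); total 4.
No residual Depot→Port path; max flow = 4.
Certifying cut of size 4: {Depot→HubC, Depot→Jct3, Depot→Port, Depot→Y2}.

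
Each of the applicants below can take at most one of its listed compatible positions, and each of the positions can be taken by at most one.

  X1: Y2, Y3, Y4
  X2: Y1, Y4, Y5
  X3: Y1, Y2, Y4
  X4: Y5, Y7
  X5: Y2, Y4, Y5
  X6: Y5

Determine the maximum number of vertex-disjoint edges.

Unit-capacity flow: source→left, listed edges, right→sink; max matching = max flow.
Augmenting path X1→Y2 (+1); matched 1.
Augmenting path X2→Y1 (+1); matched 2.
Augmenting path X3→Y4 (+1); matched 3.
Augmenting path X4→Y5 (+1); matched 4.
Augmenting path X5→Y2→X1→Y3 (+1); matched 5.
Augmenting path X6→Y5→X4→Y7 (+1); matched 6.
No augmenting path remains; maximum matching = 6.
König certificate: {X1, X2, X3, X4, X5, X6} is a vertex cover of size 6 (every listed pair touches it), so no matching can be larger.

6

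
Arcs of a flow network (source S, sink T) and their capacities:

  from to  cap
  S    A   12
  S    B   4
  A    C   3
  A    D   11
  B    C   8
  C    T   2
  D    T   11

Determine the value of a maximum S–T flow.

13

Augment S→A→C→T: bottleneck 2, flow now 2.
Augment S→A→D→T: bottleneck 10, flow now 12.
Augment S→B→C→A→D→T: bottleneck 1, flow now 13. (uses reverse residual edge)
No augmenting path remains; maximum flow = 13.
In the residual graph, reachable from S: {S, A, B, C}.
Min-cut edges: A→D (11), C→T (2); capacity 11 + 2 = 13.
This cut is saturated, so no flow can exceed 13.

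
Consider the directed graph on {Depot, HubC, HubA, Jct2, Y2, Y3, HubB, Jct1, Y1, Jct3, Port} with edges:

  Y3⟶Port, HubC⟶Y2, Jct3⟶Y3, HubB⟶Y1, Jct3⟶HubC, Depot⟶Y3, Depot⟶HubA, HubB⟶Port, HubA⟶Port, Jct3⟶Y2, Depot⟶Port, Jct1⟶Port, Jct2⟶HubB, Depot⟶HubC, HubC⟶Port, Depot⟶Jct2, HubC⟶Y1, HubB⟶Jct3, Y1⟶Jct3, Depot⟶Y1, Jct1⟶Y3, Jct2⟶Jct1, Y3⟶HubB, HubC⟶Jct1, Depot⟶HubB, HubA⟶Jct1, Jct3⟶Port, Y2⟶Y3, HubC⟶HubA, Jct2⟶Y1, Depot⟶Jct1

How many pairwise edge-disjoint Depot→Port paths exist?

7

Assign every edge capacity 1; by Menger, the answer equals the max flow.
Path Depot→Port (+1); total 1.
Path Depot→HubC→Port (+1); total 2.
Path Depot→HubA→Port (+1); total 3.
Path Depot→Y3→Port (+1); total 4.
Path Depot→HubB→Port (+1); total 5.
Path Depot→Jct1→Port (+1); total 6.
Path Depot→Y1→Jct3→Port (+1); total 7.
No residual Depot→Port path; max flow = 7.
Certifying cut of size 7: {Depot→Port, HubA→Port, HubB→Port, HubC→Port, Jct1→Port, Jct3→Port, Y3→Port}.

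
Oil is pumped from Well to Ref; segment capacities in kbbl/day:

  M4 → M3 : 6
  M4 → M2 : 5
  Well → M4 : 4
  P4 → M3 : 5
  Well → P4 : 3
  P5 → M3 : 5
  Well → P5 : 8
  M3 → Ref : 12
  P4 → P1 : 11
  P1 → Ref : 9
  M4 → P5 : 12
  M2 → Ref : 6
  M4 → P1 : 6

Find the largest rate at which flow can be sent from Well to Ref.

12

Augment Well→P4→P1→Ref: bottleneck 3, flow now 3.
Augment Well→M4→P1→Ref: bottleneck 4, flow now 7.
Augment Well→P5→M3→Ref: bottleneck 5, flow now 12.
No augmenting path remains; maximum flow = 12.
In the residual graph, reachable from Well: {Well, P5}.
Min-cut edges: Well→P4 (3), Well→M4 (4), P5→M3 (5); capacity 3 + 4 + 5 = 12.
This cut is saturated, so no flow can exceed 12.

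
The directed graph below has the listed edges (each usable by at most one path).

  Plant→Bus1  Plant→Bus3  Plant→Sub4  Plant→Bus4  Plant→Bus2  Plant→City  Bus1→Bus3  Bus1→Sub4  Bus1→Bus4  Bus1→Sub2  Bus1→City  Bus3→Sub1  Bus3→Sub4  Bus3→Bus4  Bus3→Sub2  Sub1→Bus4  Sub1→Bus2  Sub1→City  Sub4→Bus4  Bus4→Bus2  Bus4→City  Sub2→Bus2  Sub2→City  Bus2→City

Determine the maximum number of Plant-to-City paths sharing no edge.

Assign every edge capacity 1; by Menger, the answer equals the max flow.
Path Plant→City (+1); total 1.
Path Plant→Bus1→City (+1); total 2.
Path Plant→Bus4→City (+1); total 3.
Path Plant→Bus2→City (+1); total 4.
Path Plant→Bus3→Sub1→City (+1); total 5.
No residual Plant→City path; max flow = 5.
Certifying cut of size 5: {Bus2→City, Bus4→City, Plant→Bus1, Plant→Bus3, Plant→City}.

5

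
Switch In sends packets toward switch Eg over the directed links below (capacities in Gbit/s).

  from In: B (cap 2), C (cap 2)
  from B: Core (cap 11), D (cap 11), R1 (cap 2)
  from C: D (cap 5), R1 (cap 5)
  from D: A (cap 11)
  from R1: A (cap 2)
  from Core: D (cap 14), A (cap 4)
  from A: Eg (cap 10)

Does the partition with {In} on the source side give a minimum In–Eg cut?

Yes — it is a minimum cut (capacity 4).

Given cut capacity: 2 + 2 = 4.
Augment In→B→D→A→Eg: bottleneck 2, flow now 2.
Augment In→C→D→A→Eg: bottleneck 2, flow now 4.
No augmenting path remains; maximum flow = 4.
Cut capacity 4 equals the max flow, so it is a minimum cut.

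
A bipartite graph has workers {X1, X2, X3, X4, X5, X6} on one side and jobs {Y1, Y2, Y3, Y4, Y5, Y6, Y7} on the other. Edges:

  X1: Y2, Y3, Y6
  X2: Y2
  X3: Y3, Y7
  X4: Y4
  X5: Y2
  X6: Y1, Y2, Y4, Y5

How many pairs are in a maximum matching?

Unit-capacity flow: source→left, listed edges, right→sink; max matching = max flow.
Augmenting path X1→Y2 (+1); matched 1.
Augmenting path X3→Y3 (+1); matched 2.
Augmenting path X4→Y4 (+1); matched 3.
Augmenting path X6→Y1 (+1); matched 4.
Augmenting path X2→Y2→X1→Y6 (+1); matched 5.
No augmenting path remains; maximum matching = 5.
König certificate: {X1, X3, X4, X6, Y2} is a vertex cover of size 5 (every listed pair touches it), so no matching can be larger.

5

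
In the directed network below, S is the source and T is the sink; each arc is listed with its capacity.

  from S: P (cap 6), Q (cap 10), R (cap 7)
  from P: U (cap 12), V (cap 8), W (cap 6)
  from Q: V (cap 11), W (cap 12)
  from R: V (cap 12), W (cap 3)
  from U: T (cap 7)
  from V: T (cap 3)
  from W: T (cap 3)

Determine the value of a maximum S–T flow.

12

Augment S→P→U→T: bottleneck 6, flow now 6.
Augment S→Q→V→T: bottleneck 3, flow now 9.
Augment S→Q→W→T: bottleneck 3, flow now 12.
No augmenting path remains; maximum flow = 12.
In the residual graph, reachable from S: {S, Q, R, V, W}.
Min-cut edges: S→P (6), V→T (3), W→T (3); capacity 6 + 3 + 3 = 12.
This cut is saturated, so no flow can exceed 12.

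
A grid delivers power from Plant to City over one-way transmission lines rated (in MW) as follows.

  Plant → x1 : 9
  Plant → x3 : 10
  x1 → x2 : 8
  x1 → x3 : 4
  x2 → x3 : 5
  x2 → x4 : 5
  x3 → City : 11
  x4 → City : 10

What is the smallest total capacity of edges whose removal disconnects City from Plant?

Augment Plant→x3→City: bottleneck 10, flow now 10.
Augment Plant→x1→x3→City: bottleneck 1, flow now 11.
Augment Plant→x1→x2→x4→City: bottleneck 5, flow now 16.
No augmenting path remains; maximum flow = 16.
By max-flow min-cut, the minimum cut capacity equals the max flow.
In the residual graph, reachable from Plant: {Plant, x1, x2, x3}.
Min-cut edges: x2→x4 (5), x3→City (11); capacity 5 + 11 = 16.

16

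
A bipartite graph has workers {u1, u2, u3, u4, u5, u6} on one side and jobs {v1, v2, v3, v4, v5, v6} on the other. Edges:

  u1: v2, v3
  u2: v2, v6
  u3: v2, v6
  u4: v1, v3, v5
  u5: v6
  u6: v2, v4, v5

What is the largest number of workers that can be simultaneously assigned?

Unit-capacity flow: source→left, listed edges, right→sink; max matching = max flow.
Augmenting path u1→v2 (+1); matched 1.
Augmenting path u2→v6 (+1); matched 2.
Augmenting path u4→v1 (+1); matched 3.
Augmenting path u6→v4 (+1); matched 4.
Augmenting path u3→v2→u1→v3 (+1); matched 5.
No augmenting path remains; maximum matching = 5.
König certificate: {u1, u4, u6, v2, v6} is a vertex cover of size 5 (every listed pair touches it), so no matching can be larger.

5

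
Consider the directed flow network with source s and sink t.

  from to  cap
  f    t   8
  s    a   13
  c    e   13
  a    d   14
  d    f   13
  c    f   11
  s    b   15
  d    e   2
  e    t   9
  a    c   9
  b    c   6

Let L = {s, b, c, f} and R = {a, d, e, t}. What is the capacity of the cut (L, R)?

Edges leaving {s, b, c, f}: s→a (13), c→e (13), f→t (8).
Cut capacity = 13 + 13 + 8 = 34.

34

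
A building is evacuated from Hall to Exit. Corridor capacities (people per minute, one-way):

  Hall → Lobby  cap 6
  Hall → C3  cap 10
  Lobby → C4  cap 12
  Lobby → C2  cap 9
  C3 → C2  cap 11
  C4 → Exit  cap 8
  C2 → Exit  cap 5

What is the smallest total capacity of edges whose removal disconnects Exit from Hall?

Augment Hall→Lobby→C4→Exit: bottleneck 6, flow now 6.
Augment Hall→C3→C2→Exit: bottleneck 5, flow now 11.
No augmenting path remains; maximum flow = 11.
By max-flow min-cut, the minimum cut capacity equals the max flow.
In the residual graph, reachable from Hall: {Hall, C3, C2}.
Min-cut edges: Hall→Lobby (6), C2→Exit (5); capacity 6 + 5 = 11.

11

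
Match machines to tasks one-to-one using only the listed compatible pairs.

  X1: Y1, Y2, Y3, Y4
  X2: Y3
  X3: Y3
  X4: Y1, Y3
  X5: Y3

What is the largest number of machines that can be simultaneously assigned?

3

Unit-capacity flow: source→left, listed edges, right→sink; max matching = max flow.
Augmenting path X1→Y1 (+1); matched 1.
Augmenting path X2→Y3 (+1); matched 2.
Augmenting path X4→Y1→X1→Y2 (+1); matched 3.
No augmenting path remains; maximum matching = 3.
König certificate: {X1, X4, Y3} is a vertex cover of size 3 (every listed pair touches it), so no matching can be larger.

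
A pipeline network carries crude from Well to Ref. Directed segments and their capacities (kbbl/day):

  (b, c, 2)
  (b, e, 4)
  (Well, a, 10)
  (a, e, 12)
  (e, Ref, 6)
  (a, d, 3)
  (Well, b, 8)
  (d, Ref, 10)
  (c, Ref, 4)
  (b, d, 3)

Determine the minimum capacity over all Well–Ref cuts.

14

Augment Well→a→d→Ref: bottleneck 3, flow now 3.
Augment Well→a→e→Ref: bottleneck 6, flow now 9.
Augment Well→b→c→Ref: bottleneck 2, flow now 11.
Augment Well→b→d→Ref: bottleneck 3, flow now 14.
No augmenting path remains; maximum flow = 14.
By max-flow min-cut, the minimum cut capacity equals the max flow.
In the residual graph, reachable from Well: {Well, a, b, e}.
Min-cut edges: a→d (3), b→c (2), b→d (3), e→Ref (6); capacity 3 + 2 + 3 + 6 = 14.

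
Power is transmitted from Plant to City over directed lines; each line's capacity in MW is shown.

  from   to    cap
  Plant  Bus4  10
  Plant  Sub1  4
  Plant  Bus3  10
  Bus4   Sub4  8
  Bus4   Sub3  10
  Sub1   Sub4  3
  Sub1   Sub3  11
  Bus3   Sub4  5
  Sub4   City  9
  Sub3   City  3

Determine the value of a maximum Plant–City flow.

Augment Plant→Bus4→Sub4→City: bottleneck 8, flow now 8.
Augment Plant→Bus4→Sub3→City: bottleneck 2, flow now 10.
Augment Plant→Sub1→Sub4→City: bottleneck 1, flow now 11.
Augment Plant→Sub1→Sub3→City: bottleneck 1, flow now 12.
No augmenting path remains; maximum flow = 12.
In the residual graph, reachable from Plant: {Plant, Bus4, Sub1, Bus3, Sub4, Sub3}.
Min-cut edges: Sub4→City (9), Sub3→City (3); capacity 9 + 3 = 12.
This cut is saturated, so no flow can exceed 12.

12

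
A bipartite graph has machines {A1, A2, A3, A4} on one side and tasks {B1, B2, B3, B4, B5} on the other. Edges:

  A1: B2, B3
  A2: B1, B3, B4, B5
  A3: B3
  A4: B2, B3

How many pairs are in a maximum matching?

3

Unit-capacity flow: source→left, listed edges, right→sink; max matching = max flow.
Augmenting path A1→B2 (+1); matched 1.
Augmenting path A2→B1 (+1); matched 2.
Augmenting path A3→B3 (+1); matched 3.
No augmenting path remains; maximum matching = 3.
König certificate: {A2, B2, B3} is a vertex cover of size 3 (every listed pair touches it), so no matching can be larger.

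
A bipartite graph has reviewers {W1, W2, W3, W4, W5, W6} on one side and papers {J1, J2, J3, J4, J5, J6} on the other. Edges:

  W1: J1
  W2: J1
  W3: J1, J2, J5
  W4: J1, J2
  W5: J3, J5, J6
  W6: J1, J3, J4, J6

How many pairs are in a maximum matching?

Unit-capacity flow: source→left, listed edges, right→sink; max matching = max flow.
Augmenting path W1→J1 (+1); matched 1.
Augmenting path W3→J2 (+1); matched 2.
Augmenting path W5→J3 (+1); matched 3.
Augmenting path W6→J4 (+1); matched 4.
Augmenting path W4→J2→W3→J5 (+1); matched 5.
No augmenting path remains; maximum matching = 5.
König certificate: {W3, W4, W5, W6, J1} is a vertex cover of size 5 (every listed pair touches it), so no matching can be larger.

5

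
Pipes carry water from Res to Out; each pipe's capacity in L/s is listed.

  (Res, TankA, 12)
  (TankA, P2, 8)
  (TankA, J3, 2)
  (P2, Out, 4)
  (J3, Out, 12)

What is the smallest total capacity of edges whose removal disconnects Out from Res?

Augment Res→TankA→P2→Out: bottleneck 4, flow now 4.
Augment Res→TankA→J3→Out: bottleneck 2, flow now 6.
No augmenting path remains; maximum flow = 6.
By max-flow min-cut, the minimum cut capacity equals the max flow.
In the residual graph, reachable from Res: {Res, TankA, P2}.
Min-cut edges: TankA→J3 (2), P2→Out (4); capacity 2 + 4 = 6.

6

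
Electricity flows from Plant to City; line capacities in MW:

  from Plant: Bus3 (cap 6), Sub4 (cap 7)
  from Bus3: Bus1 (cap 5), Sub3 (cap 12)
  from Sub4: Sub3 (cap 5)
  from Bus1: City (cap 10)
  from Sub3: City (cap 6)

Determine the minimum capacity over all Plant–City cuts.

Augment Plant→Bus3→Bus1→City: bottleneck 5, flow now 5.
Augment Plant→Bus3→Sub3→City: bottleneck 1, flow now 6.
Augment Plant→Sub4→Sub3→City: bottleneck 5, flow now 11.
No augmenting path remains; maximum flow = 11.
By max-flow min-cut, the minimum cut capacity equals the max flow.
In the residual graph, reachable from Plant: {Plant, Sub4}.
Min-cut edges: Plant→Bus3 (6), Sub4→Sub3 (5); capacity 6 + 5 = 11.

11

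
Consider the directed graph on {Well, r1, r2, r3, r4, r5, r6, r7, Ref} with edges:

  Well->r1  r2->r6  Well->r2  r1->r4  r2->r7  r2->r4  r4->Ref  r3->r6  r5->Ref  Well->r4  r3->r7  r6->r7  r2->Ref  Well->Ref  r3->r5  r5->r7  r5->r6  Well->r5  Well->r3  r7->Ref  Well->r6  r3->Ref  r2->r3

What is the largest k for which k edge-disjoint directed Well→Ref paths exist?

Assign every edge capacity 1; by Menger, the answer equals the max flow.
Path Well→Ref (+1); total 1.
Path Well→r2→Ref (+1); total 2.
Path Well→r3→Ref (+1); total 3.
Path Well→r4→Ref (+1); total 4.
Path Well→r5→Ref (+1); total 5.
Path Well→r6→r7→Ref (+1); total 6.
No residual Well→Ref path; max flow = 6.
Certifying cut of size 6: {Well→Ref, Well→r2, Well→r3, Well→r5, Well→r6, r4→Ref}.

6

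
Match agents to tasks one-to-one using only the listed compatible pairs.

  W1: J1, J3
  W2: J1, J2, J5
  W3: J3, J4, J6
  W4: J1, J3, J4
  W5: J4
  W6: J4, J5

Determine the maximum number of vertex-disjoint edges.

Unit-capacity flow: source→left, listed edges, right→sink; max matching = max flow.
Augmenting path W1→J1 (+1); matched 1.
Augmenting path W2→J2 (+1); matched 2.
Augmenting path W3→J3 (+1); matched 3.
Augmenting path W4→J4 (+1); matched 4.
Augmenting path W6→J5 (+1); matched 5.
Augmenting path W5→J4→W4→J3→W3→J6 (+1); matched 6.
No augmenting path remains; maximum matching = 6.
König certificate: {W1, W2, W3, W4, W5, W6} is a vertex cover of size 6 (every listed pair touches it), so no matching can be larger.

6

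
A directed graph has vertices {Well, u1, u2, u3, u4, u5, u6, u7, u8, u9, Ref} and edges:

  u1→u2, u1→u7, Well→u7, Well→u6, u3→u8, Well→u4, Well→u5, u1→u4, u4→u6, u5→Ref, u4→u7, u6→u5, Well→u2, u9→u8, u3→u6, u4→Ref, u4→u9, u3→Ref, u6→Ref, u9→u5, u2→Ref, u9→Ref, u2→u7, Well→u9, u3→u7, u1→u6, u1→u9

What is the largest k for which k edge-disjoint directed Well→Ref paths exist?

5

Assign every edge capacity 1; by Menger, the answer equals the max flow.
Path Well→u2→Ref (+1); total 1.
Path Well→u4→Ref (+1); total 2.
Path Well→u5→Ref (+1); total 3.
Path Well→u6→Ref (+1); total 4.
Path Well→u9→Ref (+1); total 5.
No residual Well→Ref path; max flow = 5.
Certifying cut of size 5: {Well→u2, Well→u4, Well→u5, Well→u6, Well→u9}.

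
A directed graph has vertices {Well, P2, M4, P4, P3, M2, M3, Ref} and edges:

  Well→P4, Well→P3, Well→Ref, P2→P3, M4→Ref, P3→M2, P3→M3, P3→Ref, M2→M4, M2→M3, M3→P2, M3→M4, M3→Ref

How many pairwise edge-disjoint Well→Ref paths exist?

Assign every edge capacity 1; by Menger, the answer equals the max flow.
Path Well→Ref (+1); total 1.
Path Well→P3→Ref (+1); total 2.
No residual Well→Ref path; max flow = 2.
Certifying cut of size 2: {Well→P3, Well→Ref}.

2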